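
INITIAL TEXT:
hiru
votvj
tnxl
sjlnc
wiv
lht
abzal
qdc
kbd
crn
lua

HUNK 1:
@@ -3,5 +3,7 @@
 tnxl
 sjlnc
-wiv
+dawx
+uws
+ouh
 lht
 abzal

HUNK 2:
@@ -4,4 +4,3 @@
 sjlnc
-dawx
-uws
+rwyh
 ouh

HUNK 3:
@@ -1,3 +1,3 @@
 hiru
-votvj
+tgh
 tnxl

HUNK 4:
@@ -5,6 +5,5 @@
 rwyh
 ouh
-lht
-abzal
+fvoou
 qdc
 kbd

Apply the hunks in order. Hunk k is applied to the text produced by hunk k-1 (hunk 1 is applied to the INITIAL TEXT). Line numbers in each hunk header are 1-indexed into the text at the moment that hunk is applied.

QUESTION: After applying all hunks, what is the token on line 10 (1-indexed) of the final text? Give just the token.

Hunk 1: at line 3 remove [wiv] add [dawx,uws,ouh] -> 13 lines: hiru votvj tnxl sjlnc dawx uws ouh lht abzal qdc kbd crn lua
Hunk 2: at line 4 remove [dawx,uws] add [rwyh] -> 12 lines: hiru votvj tnxl sjlnc rwyh ouh lht abzal qdc kbd crn lua
Hunk 3: at line 1 remove [votvj] add [tgh] -> 12 lines: hiru tgh tnxl sjlnc rwyh ouh lht abzal qdc kbd crn lua
Hunk 4: at line 5 remove [lht,abzal] add [fvoou] -> 11 lines: hiru tgh tnxl sjlnc rwyh ouh fvoou qdc kbd crn lua
Final line 10: crn

Answer: crn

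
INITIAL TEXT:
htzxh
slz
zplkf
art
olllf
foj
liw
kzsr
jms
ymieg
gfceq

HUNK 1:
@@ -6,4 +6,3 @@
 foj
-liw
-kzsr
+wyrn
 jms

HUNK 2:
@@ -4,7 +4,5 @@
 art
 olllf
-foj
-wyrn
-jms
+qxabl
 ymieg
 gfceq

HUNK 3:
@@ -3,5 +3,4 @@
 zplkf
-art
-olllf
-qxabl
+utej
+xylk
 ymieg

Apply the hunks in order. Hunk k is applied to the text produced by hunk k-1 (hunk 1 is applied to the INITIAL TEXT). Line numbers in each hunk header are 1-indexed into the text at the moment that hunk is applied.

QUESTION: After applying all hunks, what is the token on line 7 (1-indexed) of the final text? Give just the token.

Hunk 1: at line 6 remove [liw,kzsr] add [wyrn] -> 10 lines: htzxh slz zplkf art olllf foj wyrn jms ymieg gfceq
Hunk 2: at line 4 remove [foj,wyrn,jms] add [qxabl] -> 8 lines: htzxh slz zplkf art olllf qxabl ymieg gfceq
Hunk 3: at line 3 remove [art,olllf,qxabl] add [utej,xylk] -> 7 lines: htzxh slz zplkf utej xylk ymieg gfceq
Final line 7: gfceq

Answer: gfceq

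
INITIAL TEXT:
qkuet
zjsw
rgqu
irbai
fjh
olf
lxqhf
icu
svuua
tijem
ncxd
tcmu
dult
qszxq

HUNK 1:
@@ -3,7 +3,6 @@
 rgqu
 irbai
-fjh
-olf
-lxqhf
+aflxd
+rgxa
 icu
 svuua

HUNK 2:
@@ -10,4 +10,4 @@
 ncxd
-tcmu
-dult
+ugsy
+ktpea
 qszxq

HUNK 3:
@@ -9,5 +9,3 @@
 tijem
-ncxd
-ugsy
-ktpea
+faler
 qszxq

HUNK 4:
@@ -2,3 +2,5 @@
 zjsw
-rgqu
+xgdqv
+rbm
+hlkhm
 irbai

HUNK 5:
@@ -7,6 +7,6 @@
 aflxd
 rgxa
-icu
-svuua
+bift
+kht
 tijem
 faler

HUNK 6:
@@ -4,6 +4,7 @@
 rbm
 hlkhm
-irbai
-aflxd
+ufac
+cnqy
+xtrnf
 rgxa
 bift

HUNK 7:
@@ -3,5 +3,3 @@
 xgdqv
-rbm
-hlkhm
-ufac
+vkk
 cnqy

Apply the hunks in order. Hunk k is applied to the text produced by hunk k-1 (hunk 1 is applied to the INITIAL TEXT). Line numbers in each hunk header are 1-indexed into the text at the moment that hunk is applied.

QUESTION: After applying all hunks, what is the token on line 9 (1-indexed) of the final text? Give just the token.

Hunk 1: at line 3 remove [fjh,olf,lxqhf] add [aflxd,rgxa] -> 13 lines: qkuet zjsw rgqu irbai aflxd rgxa icu svuua tijem ncxd tcmu dult qszxq
Hunk 2: at line 10 remove [tcmu,dult] add [ugsy,ktpea] -> 13 lines: qkuet zjsw rgqu irbai aflxd rgxa icu svuua tijem ncxd ugsy ktpea qszxq
Hunk 3: at line 9 remove [ncxd,ugsy,ktpea] add [faler] -> 11 lines: qkuet zjsw rgqu irbai aflxd rgxa icu svuua tijem faler qszxq
Hunk 4: at line 2 remove [rgqu] add [xgdqv,rbm,hlkhm] -> 13 lines: qkuet zjsw xgdqv rbm hlkhm irbai aflxd rgxa icu svuua tijem faler qszxq
Hunk 5: at line 7 remove [icu,svuua] add [bift,kht] -> 13 lines: qkuet zjsw xgdqv rbm hlkhm irbai aflxd rgxa bift kht tijem faler qszxq
Hunk 6: at line 4 remove [irbai,aflxd] add [ufac,cnqy,xtrnf] -> 14 lines: qkuet zjsw xgdqv rbm hlkhm ufac cnqy xtrnf rgxa bift kht tijem faler qszxq
Hunk 7: at line 3 remove [rbm,hlkhm,ufac] add [vkk] -> 12 lines: qkuet zjsw xgdqv vkk cnqy xtrnf rgxa bift kht tijem faler qszxq
Final line 9: kht

Answer: kht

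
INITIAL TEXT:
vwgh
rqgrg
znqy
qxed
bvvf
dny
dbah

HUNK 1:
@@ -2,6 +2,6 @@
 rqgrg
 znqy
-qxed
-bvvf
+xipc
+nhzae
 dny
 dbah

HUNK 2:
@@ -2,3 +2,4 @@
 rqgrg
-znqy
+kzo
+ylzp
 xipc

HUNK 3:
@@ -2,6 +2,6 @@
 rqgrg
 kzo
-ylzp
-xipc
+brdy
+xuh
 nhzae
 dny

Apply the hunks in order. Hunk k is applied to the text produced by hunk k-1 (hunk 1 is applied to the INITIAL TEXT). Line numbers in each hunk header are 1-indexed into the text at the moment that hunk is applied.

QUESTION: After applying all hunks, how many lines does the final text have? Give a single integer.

Answer: 8

Derivation:
Hunk 1: at line 2 remove [qxed,bvvf] add [xipc,nhzae] -> 7 lines: vwgh rqgrg znqy xipc nhzae dny dbah
Hunk 2: at line 2 remove [znqy] add [kzo,ylzp] -> 8 lines: vwgh rqgrg kzo ylzp xipc nhzae dny dbah
Hunk 3: at line 2 remove [ylzp,xipc] add [brdy,xuh] -> 8 lines: vwgh rqgrg kzo brdy xuh nhzae dny dbah
Final line count: 8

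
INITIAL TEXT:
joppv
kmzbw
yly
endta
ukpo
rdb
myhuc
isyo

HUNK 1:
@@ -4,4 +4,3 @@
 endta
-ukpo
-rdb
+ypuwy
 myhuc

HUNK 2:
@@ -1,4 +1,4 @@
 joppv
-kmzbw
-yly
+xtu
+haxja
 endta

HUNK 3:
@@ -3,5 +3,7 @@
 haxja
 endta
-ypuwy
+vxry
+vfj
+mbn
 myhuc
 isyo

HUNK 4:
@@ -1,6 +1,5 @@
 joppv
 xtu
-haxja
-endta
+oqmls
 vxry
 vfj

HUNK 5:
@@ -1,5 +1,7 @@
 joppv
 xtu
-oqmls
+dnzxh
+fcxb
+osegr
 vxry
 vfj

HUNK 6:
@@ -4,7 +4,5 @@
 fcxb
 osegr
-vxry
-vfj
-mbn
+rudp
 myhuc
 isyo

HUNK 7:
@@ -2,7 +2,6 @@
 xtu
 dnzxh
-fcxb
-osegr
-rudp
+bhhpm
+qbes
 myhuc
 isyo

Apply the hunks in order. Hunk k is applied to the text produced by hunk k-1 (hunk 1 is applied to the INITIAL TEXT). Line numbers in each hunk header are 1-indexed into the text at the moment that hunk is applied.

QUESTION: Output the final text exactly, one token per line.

Answer: joppv
xtu
dnzxh
bhhpm
qbes
myhuc
isyo

Derivation:
Hunk 1: at line 4 remove [ukpo,rdb] add [ypuwy] -> 7 lines: joppv kmzbw yly endta ypuwy myhuc isyo
Hunk 2: at line 1 remove [kmzbw,yly] add [xtu,haxja] -> 7 lines: joppv xtu haxja endta ypuwy myhuc isyo
Hunk 3: at line 3 remove [ypuwy] add [vxry,vfj,mbn] -> 9 lines: joppv xtu haxja endta vxry vfj mbn myhuc isyo
Hunk 4: at line 1 remove [haxja,endta] add [oqmls] -> 8 lines: joppv xtu oqmls vxry vfj mbn myhuc isyo
Hunk 5: at line 1 remove [oqmls] add [dnzxh,fcxb,osegr] -> 10 lines: joppv xtu dnzxh fcxb osegr vxry vfj mbn myhuc isyo
Hunk 6: at line 4 remove [vxry,vfj,mbn] add [rudp] -> 8 lines: joppv xtu dnzxh fcxb osegr rudp myhuc isyo
Hunk 7: at line 2 remove [fcxb,osegr,rudp] add [bhhpm,qbes] -> 7 lines: joppv xtu dnzxh bhhpm qbes myhuc isyo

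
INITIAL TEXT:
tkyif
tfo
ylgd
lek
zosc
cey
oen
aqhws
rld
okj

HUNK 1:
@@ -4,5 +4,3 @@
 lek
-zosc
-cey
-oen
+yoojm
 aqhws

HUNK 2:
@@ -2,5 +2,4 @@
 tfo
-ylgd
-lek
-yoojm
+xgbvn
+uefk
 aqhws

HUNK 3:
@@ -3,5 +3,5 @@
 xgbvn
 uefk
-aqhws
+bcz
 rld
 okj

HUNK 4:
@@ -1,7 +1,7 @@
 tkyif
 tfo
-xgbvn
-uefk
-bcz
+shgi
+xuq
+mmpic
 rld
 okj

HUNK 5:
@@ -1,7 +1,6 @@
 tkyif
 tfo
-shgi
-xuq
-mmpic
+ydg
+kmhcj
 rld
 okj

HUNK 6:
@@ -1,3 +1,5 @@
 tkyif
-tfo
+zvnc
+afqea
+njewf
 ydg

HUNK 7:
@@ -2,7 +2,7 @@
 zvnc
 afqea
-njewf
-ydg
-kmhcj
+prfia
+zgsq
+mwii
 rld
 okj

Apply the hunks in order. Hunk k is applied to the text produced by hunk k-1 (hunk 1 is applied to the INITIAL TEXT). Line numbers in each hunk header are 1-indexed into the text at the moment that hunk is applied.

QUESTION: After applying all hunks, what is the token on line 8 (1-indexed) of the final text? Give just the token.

Hunk 1: at line 4 remove [zosc,cey,oen] add [yoojm] -> 8 lines: tkyif tfo ylgd lek yoojm aqhws rld okj
Hunk 2: at line 2 remove [ylgd,lek,yoojm] add [xgbvn,uefk] -> 7 lines: tkyif tfo xgbvn uefk aqhws rld okj
Hunk 3: at line 3 remove [aqhws] add [bcz] -> 7 lines: tkyif tfo xgbvn uefk bcz rld okj
Hunk 4: at line 1 remove [xgbvn,uefk,bcz] add [shgi,xuq,mmpic] -> 7 lines: tkyif tfo shgi xuq mmpic rld okj
Hunk 5: at line 1 remove [shgi,xuq,mmpic] add [ydg,kmhcj] -> 6 lines: tkyif tfo ydg kmhcj rld okj
Hunk 6: at line 1 remove [tfo] add [zvnc,afqea,njewf] -> 8 lines: tkyif zvnc afqea njewf ydg kmhcj rld okj
Hunk 7: at line 2 remove [njewf,ydg,kmhcj] add [prfia,zgsq,mwii] -> 8 lines: tkyif zvnc afqea prfia zgsq mwii rld okj
Final line 8: okj

Answer: okj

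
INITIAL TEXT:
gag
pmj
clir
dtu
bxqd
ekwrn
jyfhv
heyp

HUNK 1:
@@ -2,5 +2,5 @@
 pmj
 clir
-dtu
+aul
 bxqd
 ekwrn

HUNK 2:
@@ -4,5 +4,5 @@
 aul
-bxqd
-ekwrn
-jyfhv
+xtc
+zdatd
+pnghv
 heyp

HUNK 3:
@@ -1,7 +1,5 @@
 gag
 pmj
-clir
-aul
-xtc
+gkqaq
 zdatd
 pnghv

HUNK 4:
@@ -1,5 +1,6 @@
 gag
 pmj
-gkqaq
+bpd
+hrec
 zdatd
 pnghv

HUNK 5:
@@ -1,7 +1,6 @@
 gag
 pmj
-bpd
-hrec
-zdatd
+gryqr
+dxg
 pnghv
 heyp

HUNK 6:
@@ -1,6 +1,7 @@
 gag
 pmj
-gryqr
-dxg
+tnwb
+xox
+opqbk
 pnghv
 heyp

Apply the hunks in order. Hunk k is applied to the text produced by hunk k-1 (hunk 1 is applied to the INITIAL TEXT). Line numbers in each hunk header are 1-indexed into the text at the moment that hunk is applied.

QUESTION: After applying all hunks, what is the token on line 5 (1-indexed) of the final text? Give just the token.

Hunk 1: at line 2 remove [dtu] add [aul] -> 8 lines: gag pmj clir aul bxqd ekwrn jyfhv heyp
Hunk 2: at line 4 remove [bxqd,ekwrn,jyfhv] add [xtc,zdatd,pnghv] -> 8 lines: gag pmj clir aul xtc zdatd pnghv heyp
Hunk 3: at line 1 remove [clir,aul,xtc] add [gkqaq] -> 6 lines: gag pmj gkqaq zdatd pnghv heyp
Hunk 4: at line 1 remove [gkqaq] add [bpd,hrec] -> 7 lines: gag pmj bpd hrec zdatd pnghv heyp
Hunk 5: at line 1 remove [bpd,hrec,zdatd] add [gryqr,dxg] -> 6 lines: gag pmj gryqr dxg pnghv heyp
Hunk 6: at line 1 remove [gryqr,dxg] add [tnwb,xox,opqbk] -> 7 lines: gag pmj tnwb xox opqbk pnghv heyp
Final line 5: opqbk

Answer: opqbk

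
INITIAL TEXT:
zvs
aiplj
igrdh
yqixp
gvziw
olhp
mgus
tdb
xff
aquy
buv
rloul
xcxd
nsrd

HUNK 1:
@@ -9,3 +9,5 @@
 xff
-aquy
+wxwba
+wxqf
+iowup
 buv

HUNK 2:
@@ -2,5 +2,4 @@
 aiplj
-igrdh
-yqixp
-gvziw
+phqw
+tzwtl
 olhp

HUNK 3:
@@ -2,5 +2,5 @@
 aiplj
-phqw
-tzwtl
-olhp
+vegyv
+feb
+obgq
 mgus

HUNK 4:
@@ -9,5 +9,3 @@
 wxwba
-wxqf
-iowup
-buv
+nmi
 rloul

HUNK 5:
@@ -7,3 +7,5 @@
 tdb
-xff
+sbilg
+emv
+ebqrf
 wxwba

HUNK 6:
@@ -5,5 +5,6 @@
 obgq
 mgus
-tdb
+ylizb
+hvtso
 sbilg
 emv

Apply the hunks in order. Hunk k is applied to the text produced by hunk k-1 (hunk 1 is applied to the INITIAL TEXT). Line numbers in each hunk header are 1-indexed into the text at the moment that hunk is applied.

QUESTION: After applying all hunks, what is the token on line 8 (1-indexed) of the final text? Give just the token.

Answer: hvtso

Derivation:
Hunk 1: at line 9 remove [aquy] add [wxwba,wxqf,iowup] -> 16 lines: zvs aiplj igrdh yqixp gvziw olhp mgus tdb xff wxwba wxqf iowup buv rloul xcxd nsrd
Hunk 2: at line 2 remove [igrdh,yqixp,gvziw] add [phqw,tzwtl] -> 15 lines: zvs aiplj phqw tzwtl olhp mgus tdb xff wxwba wxqf iowup buv rloul xcxd nsrd
Hunk 3: at line 2 remove [phqw,tzwtl,olhp] add [vegyv,feb,obgq] -> 15 lines: zvs aiplj vegyv feb obgq mgus tdb xff wxwba wxqf iowup buv rloul xcxd nsrd
Hunk 4: at line 9 remove [wxqf,iowup,buv] add [nmi] -> 13 lines: zvs aiplj vegyv feb obgq mgus tdb xff wxwba nmi rloul xcxd nsrd
Hunk 5: at line 7 remove [xff] add [sbilg,emv,ebqrf] -> 15 lines: zvs aiplj vegyv feb obgq mgus tdb sbilg emv ebqrf wxwba nmi rloul xcxd nsrd
Hunk 6: at line 5 remove [tdb] add [ylizb,hvtso] -> 16 lines: zvs aiplj vegyv feb obgq mgus ylizb hvtso sbilg emv ebqrf wxwba nmi rloul xcxd nsrd
Final line 8: hvtso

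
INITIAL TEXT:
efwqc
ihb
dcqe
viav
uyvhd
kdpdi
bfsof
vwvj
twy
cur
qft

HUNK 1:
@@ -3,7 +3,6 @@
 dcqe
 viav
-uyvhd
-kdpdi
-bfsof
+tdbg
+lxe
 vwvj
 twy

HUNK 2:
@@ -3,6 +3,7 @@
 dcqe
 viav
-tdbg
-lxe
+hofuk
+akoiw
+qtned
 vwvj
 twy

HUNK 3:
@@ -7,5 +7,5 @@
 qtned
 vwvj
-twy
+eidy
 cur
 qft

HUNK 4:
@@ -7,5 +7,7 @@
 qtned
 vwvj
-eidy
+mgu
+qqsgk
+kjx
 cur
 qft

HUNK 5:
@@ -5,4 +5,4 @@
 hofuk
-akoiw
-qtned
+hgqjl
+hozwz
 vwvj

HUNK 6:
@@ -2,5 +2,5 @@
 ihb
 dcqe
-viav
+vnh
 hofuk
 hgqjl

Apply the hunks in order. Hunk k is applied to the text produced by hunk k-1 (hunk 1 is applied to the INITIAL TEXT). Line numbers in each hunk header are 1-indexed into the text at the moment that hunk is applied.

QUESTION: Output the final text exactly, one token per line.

Hunk 1: at line 3 remove [uyvhd,kdpdi,bfsof] add [tdbg,lxe] -> 10 lines: efwqc ihb dcqe viav tdbg lxe vwvj twy cur qft
Hunk 2: at line 3 remove [tdbg,lxe] add [hofuk,akoiw,qtned] -> 11 lines: efwqc ihb dcqe viav hofuk akoiw qtned vwvj twy cur qft
Hunk 3: at line 7 remove [twy] add [eidy] -> 11 lines: efwqc ihb dcqe viav hofuk akoiw qtned vwvj eidy cur qft
Hunk 4: at line 7 remove [eidy] add [mgu,qqsgk,kjx] -> 13 lines: efwqc ihb dcqe viav hofuk akoiw qtned vwvj mgu qqsgk kjx cur qft
Hunk 5: at line 5 remove [akoiw,qtned] add [hgqjl,hozwz] -> 13 lines: efwqc ihb dcqe viav hofuk hgqjl hozwz vwvj mgu qqsgk kjx cur qft
Hunk 6: at line 2 remove [viav] add [vnh] -> 13 lines: efwqc ihb dcqe vnh hofuk hgqjl hozwz vwvj mgu qqsgk kjx cur qft

Answer: efwqc
ihb
dcqe
vnh
hofuk
hgqjl
hozwz
vwvj
mgu
qqsgk
kjx
cur
qft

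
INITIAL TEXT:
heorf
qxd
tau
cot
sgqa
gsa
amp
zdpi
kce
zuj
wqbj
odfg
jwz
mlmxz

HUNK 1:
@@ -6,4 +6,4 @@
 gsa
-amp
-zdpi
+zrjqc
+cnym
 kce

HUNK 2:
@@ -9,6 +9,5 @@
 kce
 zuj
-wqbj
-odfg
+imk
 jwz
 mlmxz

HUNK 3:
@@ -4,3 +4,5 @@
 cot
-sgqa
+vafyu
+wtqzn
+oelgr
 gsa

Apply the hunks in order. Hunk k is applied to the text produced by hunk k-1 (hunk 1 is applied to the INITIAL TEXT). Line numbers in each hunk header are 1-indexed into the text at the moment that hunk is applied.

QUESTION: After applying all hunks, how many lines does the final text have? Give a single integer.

Hunk 1: at line 6 remove [amp,zdpi] add [zrjqc,cnym] -> 14 lines: heorf qxd tau cot sgqa gsa zrjqc cnym kce zuj wqbj odfg jwz mlmxz
Hunk 2: at line 9 remove [wqbj,odfg] add [imk] -> 13 lines: heorf qxd tau cot sgqa gsa zrjqc cnym kce zuj imk jwz mlmxz
Hunk 3: at line 4 remove [sgqa] add [vafyu,wtqzn,oelgr] -> 15 lines: heorf qxd tau cot vafyu wtqzn oelgr gsa zrjqc cnym kce zuj imk jwz mlmxz
Final line count: 15

Answer: 15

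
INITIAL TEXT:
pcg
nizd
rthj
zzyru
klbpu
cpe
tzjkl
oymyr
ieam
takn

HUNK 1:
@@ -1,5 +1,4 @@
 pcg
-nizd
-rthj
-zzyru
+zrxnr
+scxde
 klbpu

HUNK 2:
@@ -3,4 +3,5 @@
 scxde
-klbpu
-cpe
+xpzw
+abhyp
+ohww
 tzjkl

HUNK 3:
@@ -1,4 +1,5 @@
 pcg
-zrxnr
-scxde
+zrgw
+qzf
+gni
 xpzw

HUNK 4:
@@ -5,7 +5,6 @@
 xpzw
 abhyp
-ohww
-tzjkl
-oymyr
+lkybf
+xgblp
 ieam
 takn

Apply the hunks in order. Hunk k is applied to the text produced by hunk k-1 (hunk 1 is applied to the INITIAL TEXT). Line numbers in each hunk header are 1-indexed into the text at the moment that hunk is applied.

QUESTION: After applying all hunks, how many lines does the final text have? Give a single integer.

Answer: 10

Derivation:
Hunk 1: at line 1 remove [nizd,rthj,zzyru] add [zrxnr,scxde] -> 9 lines: pcg zrxnr scxde klbpu cpe tzjkl oymyr ieam takn
Hunk 2: at line 3 remove [klbpu,cpe] add [xpzw,abhyp,ohww] -> 10 lines: pcg zrxnr scxde xpzw abhyp ohww tzjkl oymyr ieam takn
Hunk 3: at line 1 remove [zrxnr,scxde] add [zrgw,qzf,gni] -> 11 lines: pcg zrgw qzf gni xpzw abhyp ohww tzjkl oymyr ieam takn
Hunk 4: at line 5 remove [ohww,tzjkl,oymyr] add [lkybf,xgblp] -> 10 lines: pcg zrgw qzf gni xpzw abhyp lkybf xgblp ieam takn
Final line count: 10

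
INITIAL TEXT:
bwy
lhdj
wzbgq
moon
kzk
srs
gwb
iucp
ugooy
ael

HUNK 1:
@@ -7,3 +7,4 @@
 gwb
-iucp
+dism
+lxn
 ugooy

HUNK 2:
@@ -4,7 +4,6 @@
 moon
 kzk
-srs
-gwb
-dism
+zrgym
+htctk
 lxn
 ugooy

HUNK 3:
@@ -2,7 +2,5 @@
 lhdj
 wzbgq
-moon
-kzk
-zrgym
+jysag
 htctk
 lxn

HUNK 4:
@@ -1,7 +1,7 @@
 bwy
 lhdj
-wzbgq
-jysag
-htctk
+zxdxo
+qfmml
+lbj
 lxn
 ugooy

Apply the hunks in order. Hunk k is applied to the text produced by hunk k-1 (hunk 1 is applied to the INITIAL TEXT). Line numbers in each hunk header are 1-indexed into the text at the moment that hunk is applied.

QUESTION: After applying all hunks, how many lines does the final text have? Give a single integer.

Answer: 8

Derivation:
Hunk 1: at line 7 remove [iucp] add [dism,lxn] -> 11 lines: bwy lhdj wzbgq moon kzk srs gwb dism lxn ugooy ael
Hunk 2: at line 4 remove [srs,gwb,dism] add [zrgym,htctk] -> 10 lines: bwy lhdj wzbgq moon kzk zrgym htctk lxn ugooy ael
Hunk 3: at line 2 remove [moon,kzk,zrgym] add [jysag] -> 8 lines: bwy lhdj wzbgq jysag htctk lxn ugooy ael
Hunk 4: at line 1 remove [wzbgq,jysag,htctk] add [zxdxo,qfmml,lbj] -> 8 lines: bwy lhdj zxdxo qfmml lbj lxn ugooy ael
Final line count: 8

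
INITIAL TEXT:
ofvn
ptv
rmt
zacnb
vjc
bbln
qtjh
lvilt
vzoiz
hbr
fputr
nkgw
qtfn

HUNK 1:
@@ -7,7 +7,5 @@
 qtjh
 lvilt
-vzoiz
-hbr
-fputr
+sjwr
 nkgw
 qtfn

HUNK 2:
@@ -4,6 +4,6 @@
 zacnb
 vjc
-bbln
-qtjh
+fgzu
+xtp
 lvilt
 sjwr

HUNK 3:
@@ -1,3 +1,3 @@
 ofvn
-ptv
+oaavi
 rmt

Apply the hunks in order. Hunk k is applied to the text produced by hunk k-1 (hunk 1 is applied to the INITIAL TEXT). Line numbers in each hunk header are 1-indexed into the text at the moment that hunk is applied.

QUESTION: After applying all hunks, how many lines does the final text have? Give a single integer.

Hunk 1: at line 7 remove [vzoiz,hbr,fputr] add [sjwr] -> 11 lines: ofvn ptv rmt zacnb vjc bbln qtjh lvilt sjwr nkgw qtfn
Hunk 2: at line 4 remove [bbln,qtjh] add [fgzu,xtp] -> 11 lines: ofvn ptv rmt zacnb vjc fgzu xtp lvilt sjwr nkgw qtfn
Hunk 3: at line 1 remove [ptv] add [oaavi] -> 11 lines: ofvn oaavi rmt zacnb vjc fgzu xtp lvilt sjwr nkgw qtfn
Final line count: 11

Answer: 11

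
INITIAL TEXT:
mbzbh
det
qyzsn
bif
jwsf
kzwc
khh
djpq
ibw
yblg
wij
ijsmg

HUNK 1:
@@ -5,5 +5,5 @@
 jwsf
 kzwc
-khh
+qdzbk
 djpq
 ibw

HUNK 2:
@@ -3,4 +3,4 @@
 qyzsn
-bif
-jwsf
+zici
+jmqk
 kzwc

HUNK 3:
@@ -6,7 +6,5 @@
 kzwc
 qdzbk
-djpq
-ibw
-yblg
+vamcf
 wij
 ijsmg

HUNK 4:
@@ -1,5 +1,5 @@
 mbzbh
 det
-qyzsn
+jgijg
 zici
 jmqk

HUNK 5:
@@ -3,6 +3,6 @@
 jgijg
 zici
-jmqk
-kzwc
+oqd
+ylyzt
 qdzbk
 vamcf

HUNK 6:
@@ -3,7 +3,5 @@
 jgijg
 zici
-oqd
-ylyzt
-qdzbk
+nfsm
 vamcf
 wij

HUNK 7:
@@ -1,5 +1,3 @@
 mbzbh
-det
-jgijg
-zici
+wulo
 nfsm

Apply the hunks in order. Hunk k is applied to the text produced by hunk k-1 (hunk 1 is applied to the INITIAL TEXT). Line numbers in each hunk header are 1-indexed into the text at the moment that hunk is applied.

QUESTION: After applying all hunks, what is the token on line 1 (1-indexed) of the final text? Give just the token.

Hunk 1: at line 5 remove [khh] add [qdzbk] -> 12 lines: mbzbh det qyzsn bif jwsf kzwc qdzbk djpq ibw yblg wij ijsmg
Hunk 2: at line 3 remove [bif,jwsf] add [zici,jmqk] -> 12 lines: mbzbh det qyzsn zici jmqk kzwc qdzbk djpq ibw yblg wij ijsmg
Hunk 3: at line 6 remove [djpq,ibw,yblg] add [vamcf] -> 10 lines: mbzbh det qyzsn zici jmqk kzwc qdzbk vamcf wij ijsmg
Hunk 4: at line 1 remove [qyzsn] add [jgijg] -> 10 lines: mbzbh det jgijg zici jmqk kzwc qdzbk vamcf wij ijsmg
Hunk 5: at line 3 remove [jmqk,kzwc] add [oqd,ylyzt] -> 10 lines: mbzbh det jgijg zici oqd ylyzt qdzbk vamcf wij ijsmg
Hunk 6: at line 3 remove [oqd,ylyzt,qdzbk] add [nfsm] -> 8 lines: mbzbh det jgijg zici nfsm vamcf wij ijsmg
Hunk 7: at line 1 remove [det,jgijg,zici] add [wulo] -> 6 lines: mbzbh wulo nfsm vamcf wij ijsmg
Final line 1: mbzbh

Answer: mbzbh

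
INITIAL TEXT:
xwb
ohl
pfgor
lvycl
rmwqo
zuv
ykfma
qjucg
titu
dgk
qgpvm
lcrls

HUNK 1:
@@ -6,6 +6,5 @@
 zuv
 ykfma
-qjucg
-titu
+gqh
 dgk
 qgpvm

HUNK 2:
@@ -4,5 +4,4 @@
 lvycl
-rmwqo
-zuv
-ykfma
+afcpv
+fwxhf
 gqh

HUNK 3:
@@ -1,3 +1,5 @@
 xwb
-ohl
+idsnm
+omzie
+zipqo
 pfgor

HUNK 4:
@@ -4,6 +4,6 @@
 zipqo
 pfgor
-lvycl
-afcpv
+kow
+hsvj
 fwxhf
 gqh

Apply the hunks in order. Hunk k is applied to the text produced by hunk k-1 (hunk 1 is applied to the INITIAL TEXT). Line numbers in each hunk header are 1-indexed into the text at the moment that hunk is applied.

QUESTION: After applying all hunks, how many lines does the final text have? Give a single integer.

Hunk 1: at line 6 remove [qjucg,titu] add [gqh] -> 11 lines: xwb ohl pfgor lvycl rmwqo zuv ykfma gqh dgk qgpvm lcrls
Hunk 2: at line 4 remove [rmwqo,zuv,ykfma] add [afcpv,fwxhf] -> 10 lines: xwb ohl pfgor lvycl afcpv fwxhf gqh dgk qgpvm lcrls
Hunk 3: at line 1 remove [ohl] add [idsnm,omzie,zipqo] -> 12 lines: xwb idsnm omzie zipqo pfgor lvycl afcpv fwxhf gqh dgk qgpvm lcrls
Hunk 4: at line 4 remove [lvycl,afcpv] add [kow,hsvj] -> 12 lines: xwb idsnm omzie zipqo pfgor kow hsvj fwxhf gqh dgk qgpvm lcrls
Final line count: 12

Answer: 12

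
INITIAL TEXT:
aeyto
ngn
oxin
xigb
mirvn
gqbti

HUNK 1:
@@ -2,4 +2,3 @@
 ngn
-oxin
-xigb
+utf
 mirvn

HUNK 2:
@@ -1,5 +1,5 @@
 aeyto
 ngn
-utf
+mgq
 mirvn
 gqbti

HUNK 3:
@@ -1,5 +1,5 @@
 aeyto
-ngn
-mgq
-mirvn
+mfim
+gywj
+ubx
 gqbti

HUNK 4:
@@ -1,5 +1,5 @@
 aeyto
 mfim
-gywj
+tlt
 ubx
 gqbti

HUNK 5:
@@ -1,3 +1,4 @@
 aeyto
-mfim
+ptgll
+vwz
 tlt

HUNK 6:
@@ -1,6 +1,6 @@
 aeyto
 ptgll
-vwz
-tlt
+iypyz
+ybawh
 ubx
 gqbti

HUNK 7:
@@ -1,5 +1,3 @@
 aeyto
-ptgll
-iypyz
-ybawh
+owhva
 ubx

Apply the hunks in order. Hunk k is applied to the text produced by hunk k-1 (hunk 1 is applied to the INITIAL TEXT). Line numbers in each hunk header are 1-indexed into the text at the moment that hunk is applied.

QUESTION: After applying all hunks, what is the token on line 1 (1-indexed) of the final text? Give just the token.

Hunk 1: at line 2 remove [oxin,xigb] add [utf] -> 5 lines: aeyto ngn utf mirvn gqbti
Hunk 2: at line 1 remove [utf] add [mgq] -> 5 lines: aeyto ngn mgq mirvn gqbti
Hunk 3: at line 1 remove [ngn,mgq,mirvn] add [mfim,gywj,ubx] -> 5 lines: aeyto mfim gywj ubx gqbti
Hunk 4: at line 1 remove [gywj] add [tlt] -> 5 lines: aeyto mfim tlt ubx gqbti
Hunk 5: at line 1 remove [mfim] add [ptgll,vwz] -> 6 lines: aeyto ptgll vwz tlt ubx gqbti
Hunk 6: at line 1 remove [vwz,tlt] add [iypyz,ybawh] -> 6 lines: aeyto ptgll iypyz ybawh ubx gqbti
Hunk 7: at line 1 remove [ptgll,iypyz,ybawh] add [owhva] -> 4 lines: aeyto owhva ubx gqbti
Final line 1: aeyto

Answer: aeyto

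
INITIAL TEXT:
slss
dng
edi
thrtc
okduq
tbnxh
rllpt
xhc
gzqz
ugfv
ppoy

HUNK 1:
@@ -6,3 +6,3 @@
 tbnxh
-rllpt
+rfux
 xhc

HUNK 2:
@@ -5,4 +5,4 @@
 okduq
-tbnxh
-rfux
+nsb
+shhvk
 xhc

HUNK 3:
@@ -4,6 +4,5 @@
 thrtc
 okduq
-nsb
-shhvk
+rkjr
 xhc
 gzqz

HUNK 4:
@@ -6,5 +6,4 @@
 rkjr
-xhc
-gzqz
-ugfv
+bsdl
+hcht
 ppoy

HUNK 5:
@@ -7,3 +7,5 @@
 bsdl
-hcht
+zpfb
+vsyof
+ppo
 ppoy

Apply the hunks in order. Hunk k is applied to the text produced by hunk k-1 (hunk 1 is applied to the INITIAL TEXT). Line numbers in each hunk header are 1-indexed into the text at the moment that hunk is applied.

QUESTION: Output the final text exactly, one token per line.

Hunk 1: at line 6 remove [rllpt] add [rfux] -> 11 lines: slss dng edi thrtc okduq tbnxh rfux xhc gzqz ugfv ppoy
Hunk 2: at line 5 remove [tbnxh,rfux] add [nsb,shhvk] -> 11 lines: slss dng edi thrtc okduq nsb shhvk xhc gzqz ugfv ppoy
Hunk 3: at line 4 remove [nsb,shhvk] add [rkjr] -> 10 lines: slss dng edi thrtc okduq rkjr xhc gzqz ugfv ppoy
Hunk 4: at line 6 remove [xhc,gzqz,ugfv] add [bsdl,hcht] -> 9 lines: slss dng edi thrtc okduq rkjr bsdl hcht ppoy
Hunk 5: at line 7 remove [hcht] add [zpfb,vsyof,ppo] -> 11 lines: slss dng edi thrtc okduq rkjr bsdl zpfb vsyof ppo ppoy

Answer: slss
dng
edi
thrtc
okduq
rkjr
bsdl
zpfb
vsyof
ppo
ppoy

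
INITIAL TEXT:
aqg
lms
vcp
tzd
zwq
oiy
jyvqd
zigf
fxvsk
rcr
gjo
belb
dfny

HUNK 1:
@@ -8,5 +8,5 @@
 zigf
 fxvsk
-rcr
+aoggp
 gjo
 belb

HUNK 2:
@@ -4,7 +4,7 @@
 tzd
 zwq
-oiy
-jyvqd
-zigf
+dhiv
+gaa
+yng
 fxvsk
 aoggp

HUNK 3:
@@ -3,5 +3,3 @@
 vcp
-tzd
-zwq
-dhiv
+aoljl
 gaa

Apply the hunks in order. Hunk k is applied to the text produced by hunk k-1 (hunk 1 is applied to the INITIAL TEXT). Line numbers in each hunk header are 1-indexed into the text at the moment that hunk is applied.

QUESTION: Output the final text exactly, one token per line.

Hunk 1: at line 8 remove [rcr] add [aoggp] -> 13 lines: aqg lms vcp tzd zwq oiy jyvqd zigf fxvsk aoggp gjo belb dfny
Hunk 2: at line 4 remove [oiy,jyvqd,zigf] add [dhiv,gaa,yng] -> 13 lines: aqg lms vcp tzd zwq dhiv gaa yng fxvsk aoggp gjo belb dfny
Hunk 3: at line 3 remove [tzd,zwq,dhiv] add [aoljl] -> 11 lines: aqg lms vcp aoljl gaa yng fxvsk aoggp gjo belb dfny

Answer: aqg
lms
vcp
aoljl
gaa
yng
fxvsk
aoggp
gjo
belb
dfny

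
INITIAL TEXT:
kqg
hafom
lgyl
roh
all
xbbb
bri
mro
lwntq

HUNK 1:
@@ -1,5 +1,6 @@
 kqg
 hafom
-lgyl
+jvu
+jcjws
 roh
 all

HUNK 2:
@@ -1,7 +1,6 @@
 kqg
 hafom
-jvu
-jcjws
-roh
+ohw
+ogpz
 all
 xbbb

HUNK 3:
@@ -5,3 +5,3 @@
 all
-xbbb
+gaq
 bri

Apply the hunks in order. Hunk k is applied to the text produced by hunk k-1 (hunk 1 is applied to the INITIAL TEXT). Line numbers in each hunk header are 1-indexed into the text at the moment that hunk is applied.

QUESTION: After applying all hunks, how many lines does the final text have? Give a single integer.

Answer: 9

Derivation:
Hunk 1: at line 1 remove [lgyl] add [jvu,jcjws] -> 10 lines: kqg hafom jvu jcjws roh all xbbb bri mro lwntq
Hunk 2: at line 1 remove [jvu,jcjws,roh] add [ohw,ogpz] -> 9 lines: kqg hafom ohw ogpz all xbbb bri mro lwntq
Hunk 3: at line 5 remove [xbbb] add [gaq] -> 9 lines: kqg hafom ohw ogpz all gaq bri mro lwntq
Final line count: 9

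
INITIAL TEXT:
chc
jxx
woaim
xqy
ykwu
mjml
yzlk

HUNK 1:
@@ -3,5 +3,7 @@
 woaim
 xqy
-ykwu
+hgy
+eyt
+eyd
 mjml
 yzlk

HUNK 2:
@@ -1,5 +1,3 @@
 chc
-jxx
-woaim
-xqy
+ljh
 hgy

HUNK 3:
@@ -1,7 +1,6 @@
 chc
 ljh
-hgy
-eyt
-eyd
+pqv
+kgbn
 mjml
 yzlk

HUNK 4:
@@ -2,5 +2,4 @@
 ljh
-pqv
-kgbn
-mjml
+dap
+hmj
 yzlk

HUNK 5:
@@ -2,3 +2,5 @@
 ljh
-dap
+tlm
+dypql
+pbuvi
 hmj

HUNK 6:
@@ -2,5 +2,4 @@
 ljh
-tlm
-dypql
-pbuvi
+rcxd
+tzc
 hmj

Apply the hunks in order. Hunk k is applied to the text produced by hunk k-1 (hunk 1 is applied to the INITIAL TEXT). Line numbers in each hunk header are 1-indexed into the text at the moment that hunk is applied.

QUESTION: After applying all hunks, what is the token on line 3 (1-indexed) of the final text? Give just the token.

Hunk 1: at line 3 remove [ykwu] add [hgy,eyt,eyd] -> 9 lines: chc jxx woaim xqy hgy eyt eyd mjml yzlk
Hunk 2: at line 1 remove [jxx,woaim,xqy] add [ljh] -> 7 lines: chc ljh hgy eyt eyd mjml yzlk
Hunk 3: at line 1 remove [hgy,eyt,eyd] add [pqv,kgbn] -> 6 lines: chc ljh pqv kgbn mjml yzlk
Hunk 4: at line 2 remove [pqv,kgbn,mjml] add [dap,hmj] -> 5 lines: chc ljh dap hmj yzlk
Hunk 5: at line 2 remove [dap] add [tlm,dypql,pbuvi] -> 7 lines: chc ljh tlm dypql pbuvi hmj yzlk
Hunk 6: at line 2 remove [tlm,dypql,pbuvi] add [rcxd,tzc] -> 6 lines: chc ljh rcxd tzc hmj yzlk
Final line 3: rcxd

Answer: rcxd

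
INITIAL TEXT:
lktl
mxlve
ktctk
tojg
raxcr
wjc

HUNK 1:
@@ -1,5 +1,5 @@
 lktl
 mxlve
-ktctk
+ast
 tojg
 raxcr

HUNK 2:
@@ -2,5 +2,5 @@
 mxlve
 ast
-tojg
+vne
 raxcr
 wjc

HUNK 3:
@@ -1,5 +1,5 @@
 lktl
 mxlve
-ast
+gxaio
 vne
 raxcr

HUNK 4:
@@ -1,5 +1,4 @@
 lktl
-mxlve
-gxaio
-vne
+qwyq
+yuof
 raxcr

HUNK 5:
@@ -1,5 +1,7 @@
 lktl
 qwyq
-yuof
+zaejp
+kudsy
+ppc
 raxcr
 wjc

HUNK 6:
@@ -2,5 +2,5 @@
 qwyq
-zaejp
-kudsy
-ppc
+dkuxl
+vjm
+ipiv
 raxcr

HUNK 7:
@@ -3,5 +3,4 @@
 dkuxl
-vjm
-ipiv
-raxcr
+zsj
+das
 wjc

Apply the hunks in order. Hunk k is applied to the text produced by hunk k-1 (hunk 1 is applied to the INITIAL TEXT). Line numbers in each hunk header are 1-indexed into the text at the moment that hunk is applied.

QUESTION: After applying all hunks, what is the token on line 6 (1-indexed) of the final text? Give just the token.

Answer: wjc

Derivation:
Hunk 1: at line 1 remove [ktctk] add [ast] -> 6 lines: lktl mxlve ast tojg raxcr wjc
Hunk 2: at line 2 remove [tojg] add [vne] -> 6 lines: lktl mxlve ast vne raxcr wjc
Hunk 3: at line 1 remove [ast] add [gxaio] -> 6 lines: lktl mxlve gxaio vne raxcr wjc
Hunk 4: at line 1 remove [mxlve,gxaio,vne] add [qwyq,yuof] -> 5 lines: lktl qwyq yuof raxcr wjc
Hunk 5: at line 1 remove [yuof] add [zaejp,kudsy,ppc] -> 7 lines: lktl qwyq zaejp kudsy ppc raxcr wjc
Hunk 6: at line 2 remove [zaejp,kudsy,ppc] add [dkuxl,vjm,ipiv] -> 7 lines: lktl qwyq dkuxl vjm ipiv raxcr wjc
Hunk 7: at line 3 remove [vjm,ipiv,raxcr] add [zsj,das] -> 6 lines: lktl qwyq dkuxl zsj das wjc
Final line 6: wjc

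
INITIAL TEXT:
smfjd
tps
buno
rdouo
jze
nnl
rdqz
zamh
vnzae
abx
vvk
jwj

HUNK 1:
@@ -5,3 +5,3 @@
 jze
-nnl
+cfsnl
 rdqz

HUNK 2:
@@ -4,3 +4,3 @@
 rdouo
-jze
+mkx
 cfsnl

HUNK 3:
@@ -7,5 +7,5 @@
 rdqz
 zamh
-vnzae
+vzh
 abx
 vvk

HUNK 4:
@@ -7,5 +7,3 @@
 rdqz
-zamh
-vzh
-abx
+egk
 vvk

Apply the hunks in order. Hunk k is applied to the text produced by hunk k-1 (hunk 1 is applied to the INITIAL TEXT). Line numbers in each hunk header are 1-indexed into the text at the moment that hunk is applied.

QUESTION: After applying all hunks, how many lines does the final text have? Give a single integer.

Answer: 10

Derivation:
Hunk 1: at line 5 remove [nnl] add [cfsnl] -> 12 lines: smfjd tps buno rdouo jze cfsnl rdqz zamh vnzae abx vvk jwj
Hunk 2: at line 4 remove [jze] add [mkx] -> 12 lines: smfjd tps buno rdouo mkx cfsnl rdqz zamh vnzae abx vvk jwj
Hunk 3: at line 7 remove [vnzae] add [vzh] -> 12 lines: smfjd tps buno rdouo mkx cfsnl rdqz zamh vzh abx vvk jwj
Hunk 4: at line 7 remove [zamh,vzh,abx] add [egk] -> 10 lines: smfjd tps buno rdouo mkx cfsnl rdqz egk vvk jwj
Final line count: 10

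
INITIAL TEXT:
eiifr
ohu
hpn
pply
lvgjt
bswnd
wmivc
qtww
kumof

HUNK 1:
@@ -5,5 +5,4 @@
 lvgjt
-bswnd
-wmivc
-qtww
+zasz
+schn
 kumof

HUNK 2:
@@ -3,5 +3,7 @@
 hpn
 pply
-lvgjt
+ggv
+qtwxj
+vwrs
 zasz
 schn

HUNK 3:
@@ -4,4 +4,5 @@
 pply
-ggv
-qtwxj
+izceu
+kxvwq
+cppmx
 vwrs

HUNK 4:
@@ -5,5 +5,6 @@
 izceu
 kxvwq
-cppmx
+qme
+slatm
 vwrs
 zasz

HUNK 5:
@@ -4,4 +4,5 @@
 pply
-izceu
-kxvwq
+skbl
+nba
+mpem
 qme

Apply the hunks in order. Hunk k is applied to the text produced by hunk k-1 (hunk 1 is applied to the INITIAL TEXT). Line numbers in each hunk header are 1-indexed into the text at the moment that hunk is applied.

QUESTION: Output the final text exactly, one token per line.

Hunk 1: at line 5 remove [bswnd,wmivc,qtww] add [zasz,schn] -> 8 lines: eiifr ohu hpn pply lvgjt zasz schn kumof
Hunk 2: at line 3 remove [lvgjt] add [ggv,qtwxj,vwrs] -> 10 lines: eiifr ohu hpn pply ggv qtwxj vwrs zasz schn kumof
Hunk 3: at line 4 remove [ggv,qtwxj] add [izceu,kxvwq,cppmx] -> 11 lines: eiifr ohu hpn pply izceu kxvwq cppmx vwrs zasz schn kumof
Hunk 4: at line 5 remove [cppmx] add [qme,slatm] -> 12 lines: eiifr ohu hpn pply izceu kxvwq qme slatm vwrs zasz schn kumof
Hunk 5: at line 4 remove [izceu,kxvwq] add [skbl,nba,mpem] -> 13 lines: eiifr ohu hpn pply skbl nba mpem qme slatm vwrs zasz schn kumof

Answer: eiifr
ohu
hpn
pply
skbl
nba
mpem
qme
slatm
vwrs
zasz
schn
kumof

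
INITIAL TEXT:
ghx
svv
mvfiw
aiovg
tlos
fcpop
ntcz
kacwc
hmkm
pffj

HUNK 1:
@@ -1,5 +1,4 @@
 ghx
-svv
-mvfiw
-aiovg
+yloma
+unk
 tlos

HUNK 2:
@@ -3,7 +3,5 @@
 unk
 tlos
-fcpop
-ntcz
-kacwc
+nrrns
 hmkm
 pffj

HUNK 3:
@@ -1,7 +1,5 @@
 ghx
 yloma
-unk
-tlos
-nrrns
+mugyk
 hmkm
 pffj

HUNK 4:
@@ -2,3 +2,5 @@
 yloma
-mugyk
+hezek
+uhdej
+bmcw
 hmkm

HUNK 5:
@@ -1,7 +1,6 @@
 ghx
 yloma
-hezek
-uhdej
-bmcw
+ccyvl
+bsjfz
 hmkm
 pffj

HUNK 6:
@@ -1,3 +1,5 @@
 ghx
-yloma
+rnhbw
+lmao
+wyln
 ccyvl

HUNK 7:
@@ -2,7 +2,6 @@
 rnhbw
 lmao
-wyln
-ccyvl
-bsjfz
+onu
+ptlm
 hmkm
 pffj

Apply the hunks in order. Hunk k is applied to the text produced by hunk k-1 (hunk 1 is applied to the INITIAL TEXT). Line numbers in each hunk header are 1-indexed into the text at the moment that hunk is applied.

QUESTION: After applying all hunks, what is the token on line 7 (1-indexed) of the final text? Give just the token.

Answer: pffj

Derivation:
Hunk 1: at line 1 remove [svv,mvfiw,aiovg] add [yloma,unk] -> 9 lines: ghx yloma unk tlos fcpop ntcz kacwc hmkm pffj
Hunk 2: at line 3 remove [fcpop,ntcz,kacwc] add [nrrns] -> 7 lines: ghx yloma unk tlos nrrns hmkm pffj
Hunk 3: at line 1 remove [unk,tlos,nrrns] add [mugyk] -> 5 lines: ghx yloma mugyk hmkm pffj
Hunk 4: at line 2 remove [mugyk] add [hezek,uhdej,bmcw] -> 7 lines: ghx yloma hezek uhdej bmcw hmkm pffj
Hunk 5: at line 1 remove [hezek,uhdej,bmcw] add [ccyvl,bsjfz] -> 6 lines: ghx yloma ccyvl bsjfz hmkm pffj
Hunk 6: at line 1 remove [yloma] add [rnhbw,lmao,wyln] -> 8 lines: ghx rnhbw lmao wyln ccyvl bsjfz hmkm pffj
Hunk 7: at line 2 remove [wyln,ccyvl,bsjfz] add [onu,ptlm] -> 7 lines: ghx rnhbw lmao onu ptlm hmkm pffj
Final line 7: pffj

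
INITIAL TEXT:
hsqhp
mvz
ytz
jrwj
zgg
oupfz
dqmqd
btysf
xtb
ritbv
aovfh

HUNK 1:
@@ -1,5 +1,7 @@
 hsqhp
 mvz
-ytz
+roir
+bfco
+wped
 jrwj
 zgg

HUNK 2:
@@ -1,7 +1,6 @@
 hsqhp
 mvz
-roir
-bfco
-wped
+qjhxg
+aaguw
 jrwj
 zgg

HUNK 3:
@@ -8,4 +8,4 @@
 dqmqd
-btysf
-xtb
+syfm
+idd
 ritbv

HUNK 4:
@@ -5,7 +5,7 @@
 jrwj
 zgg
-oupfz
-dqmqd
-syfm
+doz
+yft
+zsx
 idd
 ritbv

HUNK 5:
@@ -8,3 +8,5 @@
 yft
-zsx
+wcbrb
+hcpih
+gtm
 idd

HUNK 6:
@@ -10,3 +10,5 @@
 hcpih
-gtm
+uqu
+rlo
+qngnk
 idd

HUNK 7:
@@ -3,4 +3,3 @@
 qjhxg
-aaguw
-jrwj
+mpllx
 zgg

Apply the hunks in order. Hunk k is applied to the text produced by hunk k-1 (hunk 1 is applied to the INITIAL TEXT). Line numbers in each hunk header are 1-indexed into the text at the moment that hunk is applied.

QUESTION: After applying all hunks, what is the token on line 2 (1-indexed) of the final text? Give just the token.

Hunk 1: at line 1 remove [ytz] add [roir,bfco,wped] -> 13 lines: hsqhp mvz roir bfco wped jrwj zgg oupfz dqmqd btysf xtb ritbv aovfh
Hunk 2: at line 1 remove [roir,bfco,wped] add [qjhxg,aaguw] -> 12 lines: hsqhp mvz qjhxg aaguw jrwj zgg oupfz dqmqd btysf xtb ritbv aovfh
Hunk 3: at line 8 remove [btysf,xtb] add [syfm,idd] -> 12 lines: hsqhp mvz qjhxg aaguw jrwj zgg oupfz dqmqd syfm idd ritbv aovfh
Hunk 4: at line 5 remove [oupfz,dqmqd,syfm] add [doz,yft,zsx] -> 12 lines: hsqhp mvz qjhxg aaguw jrwj zgg doz yft zsx idd ritbv aovfh
Hunk 5: at line 8 remove [zsx] add [wcbrb,hcpih,gtm] -> 14 lines: hsqhp mvz qjhxg aaguw jrwj zgg doz yft wcbrb hcpih gtm idd ritbv aovfh
Hunk 6: at line 10 remove [gtm] add [uqu,rlo,qngnk] -> 16 lines: hsqhp mvz qjhxg aaguw jrwj zgg doz yft wcbrb hcpih uqu rlo qngnk idd ritbv aovfh
Hunk 7: at line 3 remove [aaguw,jrwj] add [mpllx] -> 15 lines: hsqhp mvz qjhxg mpllx zgg doz yft wcbrb hcpih uqu rlo qngnk idd ritbv aovfh
Final line 2: mvz

Answer: mvz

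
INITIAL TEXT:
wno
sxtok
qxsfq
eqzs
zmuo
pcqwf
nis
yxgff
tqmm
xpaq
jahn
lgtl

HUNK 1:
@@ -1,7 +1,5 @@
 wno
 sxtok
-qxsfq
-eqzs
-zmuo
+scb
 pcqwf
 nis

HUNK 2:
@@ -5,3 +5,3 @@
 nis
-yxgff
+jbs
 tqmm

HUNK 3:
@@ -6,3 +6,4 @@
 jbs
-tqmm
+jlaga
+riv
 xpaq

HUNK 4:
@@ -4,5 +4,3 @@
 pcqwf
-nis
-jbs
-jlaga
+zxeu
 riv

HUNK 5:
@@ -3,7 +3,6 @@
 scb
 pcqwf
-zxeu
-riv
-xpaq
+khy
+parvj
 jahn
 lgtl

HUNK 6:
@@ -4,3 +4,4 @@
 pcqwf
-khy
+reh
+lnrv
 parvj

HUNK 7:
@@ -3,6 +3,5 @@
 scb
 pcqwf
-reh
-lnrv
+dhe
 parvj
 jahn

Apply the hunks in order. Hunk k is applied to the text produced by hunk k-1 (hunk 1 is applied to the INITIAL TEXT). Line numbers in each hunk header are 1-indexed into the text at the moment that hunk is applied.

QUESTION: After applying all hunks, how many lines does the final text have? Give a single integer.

Hunk 1: at line 1 remove [qxsfq,eqzs,zmuo] add [scb] -> 10 lines: wno sxtok scb pcqwf nis yxgff tqmm xpaq jahn lgtl
Hunk 2: at line 5 remove [yxgff] add [jbs] -> 10 lines: wno sxtok scb pcqwf nis jbs tqmm xpaq jahn lgtl
Hunk 3: at line 6 remove [tqmm] add [jlaga,riv] -> 11 lines: wno sxtok scb pcqwf nis jbs jlaga riv xpaq jahn lgtl
Hunk 4: at line 4 remove [nis,jbs,jlaga] add [zxeu] -> 9 lines: wno sxtok scb pcqwf zxeu riv xpaq jahn lgtl
Hunk 5: at line 3 remove [zxeu,riv,xpaq] add [khy,parvj] -> 8 lines: wno sxtok scb pcqwf khy parvj jahn lgtl
Hunk 6: at line 4 remove [khy] add [reh,lnrv] -> 9 lines: wno sxtok scb pcqwf reh lnrv parvj jahn lgtl
Hunk 7: at line 3 remove [reh,lnrv] add [dhe] -> 8 lines: wno sxtok scb pcqwf dhe parvj jahn lgtl
Final line count: 8

Answer: 8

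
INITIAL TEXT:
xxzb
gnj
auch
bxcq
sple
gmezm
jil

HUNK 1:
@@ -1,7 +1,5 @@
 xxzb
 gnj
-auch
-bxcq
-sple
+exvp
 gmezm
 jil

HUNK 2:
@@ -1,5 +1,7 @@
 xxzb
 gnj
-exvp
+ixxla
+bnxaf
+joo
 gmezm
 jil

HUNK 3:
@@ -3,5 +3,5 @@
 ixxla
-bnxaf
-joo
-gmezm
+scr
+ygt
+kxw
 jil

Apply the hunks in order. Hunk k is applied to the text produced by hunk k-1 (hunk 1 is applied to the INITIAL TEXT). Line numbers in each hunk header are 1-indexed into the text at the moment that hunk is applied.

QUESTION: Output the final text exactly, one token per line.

Answer: xxzb
gnj
ixxla
scr
ygt
kxw
jil

Derivation:
Hunk 1: at line 1 remove [auch,bxcq,sple] add [exvp] -> 5 lines: xxzb gnj exvp gmezm jil
Hunk 2: at line 1 remove [exvp] add [ixxla,bnxaf,joo] -> 7 lines: xxzb gnj ixxla bnxaf joo gmezm jil
Hunk 3: at line 3 remove [bnxaf,joo,gmezm] add [scr,ygt,kxw] -> 7 lines: xxzb gnj ixxla scr ygt kxw jil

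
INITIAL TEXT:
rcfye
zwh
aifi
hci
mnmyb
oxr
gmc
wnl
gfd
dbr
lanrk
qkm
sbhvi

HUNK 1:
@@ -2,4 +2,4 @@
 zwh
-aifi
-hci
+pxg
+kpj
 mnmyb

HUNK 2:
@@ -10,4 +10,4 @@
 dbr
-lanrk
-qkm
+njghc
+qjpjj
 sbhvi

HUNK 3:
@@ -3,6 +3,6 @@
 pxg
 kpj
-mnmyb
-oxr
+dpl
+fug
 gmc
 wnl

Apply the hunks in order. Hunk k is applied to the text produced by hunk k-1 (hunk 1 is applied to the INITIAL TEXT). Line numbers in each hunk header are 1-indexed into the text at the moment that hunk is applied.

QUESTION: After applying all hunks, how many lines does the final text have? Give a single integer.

Hunk 1: at line 2 remove [aifi,hci] add [pxg,kpj] -> 13 lines: rcfye zwh pxg kpj mnmyb oxr gmc wnl gfd dbr lanrk qkm sbhvi
Hunk 2: at line 10 remove [lanrk,qkm] add [njghc,qjpjj] -> 13 lines: rcfye zwh pxg kpj mnmyb oxr gmc wnl gfd dbr njghc qjpjj sbhvi
Hunk 3: at line 3 remove [mnmyb,oxr] add [dpl,fug] -> 13 lines: rcfye zwh pxg kpj dpl fug gmc wnl gfd dbr njghc qjpjj sbhvi
Final line count: 13

Answer: 13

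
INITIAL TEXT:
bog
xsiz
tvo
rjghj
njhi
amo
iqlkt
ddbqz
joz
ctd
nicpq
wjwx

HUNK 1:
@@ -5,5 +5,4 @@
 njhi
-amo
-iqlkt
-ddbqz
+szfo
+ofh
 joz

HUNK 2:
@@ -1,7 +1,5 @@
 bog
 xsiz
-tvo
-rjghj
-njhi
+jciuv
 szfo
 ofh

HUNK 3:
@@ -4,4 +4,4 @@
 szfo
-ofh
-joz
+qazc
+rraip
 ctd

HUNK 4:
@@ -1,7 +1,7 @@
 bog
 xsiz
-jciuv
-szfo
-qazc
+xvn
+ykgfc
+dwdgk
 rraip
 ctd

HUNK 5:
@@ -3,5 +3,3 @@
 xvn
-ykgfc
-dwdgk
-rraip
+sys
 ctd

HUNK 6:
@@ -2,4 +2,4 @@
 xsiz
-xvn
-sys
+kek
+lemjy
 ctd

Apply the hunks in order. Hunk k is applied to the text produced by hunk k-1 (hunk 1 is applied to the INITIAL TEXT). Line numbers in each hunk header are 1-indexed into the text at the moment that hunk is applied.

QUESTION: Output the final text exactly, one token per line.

Answer: bog
xsiz
kek
lemjy
ctd
nicpq
wjwx

Derivation:
Hunk 1: at line 5 remove [amo,iqlkt,ddbqz] add [szfo,ofh] -> 11 lines: bog xsiz tvo rjghj njhi szfo ofh joz ctd nicpq wjwx
Hunk 2: at line 1 remove [tvo,rjghj,njhi] add [jciuv] -> 9 lines: bog xsiz jciuv szfo ofh joz ctd nicpq wjwx
Hunk 3: at line 4 remove [ofh,joz] add [qazc,rraip] -> 9 lines: bog xsiz jciuv szfo qazc rraip ctd nicpq wjwx
Hunk 4: at line 1 remove [jciuv,szfo,qazc] add [xvn,ykgfc,dwdgk] -> 9 lines: bog xsiz xvn ykgfc dwdgk rraip ctd nicpq wjwx
Hunk 5: at line 3 remove [ykgfc,dwdgk,rraip] add [sys] -> 7 lines: bog xsiz xvn sys ctd nicpq wjwx
Hunk 6: at line 2 remove [xvn,sys] add [kek,lemjy] -> 7 lines: bog xsiz kek lemjy ctd nicpq wjwx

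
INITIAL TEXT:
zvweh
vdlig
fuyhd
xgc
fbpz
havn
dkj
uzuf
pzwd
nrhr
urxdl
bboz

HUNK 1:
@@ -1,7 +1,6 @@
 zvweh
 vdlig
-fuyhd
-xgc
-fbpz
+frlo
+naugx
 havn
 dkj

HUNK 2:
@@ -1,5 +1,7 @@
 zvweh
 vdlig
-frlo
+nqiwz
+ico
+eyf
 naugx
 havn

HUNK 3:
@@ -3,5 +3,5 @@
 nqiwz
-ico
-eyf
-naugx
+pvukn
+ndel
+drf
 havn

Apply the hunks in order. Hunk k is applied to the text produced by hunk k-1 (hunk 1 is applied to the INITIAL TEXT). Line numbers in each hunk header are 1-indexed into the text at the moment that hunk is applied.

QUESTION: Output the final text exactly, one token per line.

Answer: zvweh
vdlig
nqiwz
pvukn
ndel
drf
havn
dkj
uzuf
pzwd
nrhr
urxdl
bboz

Derivation:
Hunk 1: at line 1 remove [fuyhd,xgc,fbpz] add [frlo,naugx] -> 11 lines: zvweh vdlig frlo naugx havn dkj uzuf pzwd nrhr urxdl bboz
Hunk 2: at line 1 remove [frlo] add [nqiwz,ico,eyf] -> 13 lines: zvweh vdlig nqiwz ico eyf naugx havn dkj uzuf pzwd nrhr urxdl bboz
Hunk 3: at line 3 remove [ico,eyf,naugx] add [pvukn,ndel,drf] -> 13 lines: zvweh vdlig nqiwz pvukn ndel drf havn dkj uzuf pzwd nrhr urxdl bboz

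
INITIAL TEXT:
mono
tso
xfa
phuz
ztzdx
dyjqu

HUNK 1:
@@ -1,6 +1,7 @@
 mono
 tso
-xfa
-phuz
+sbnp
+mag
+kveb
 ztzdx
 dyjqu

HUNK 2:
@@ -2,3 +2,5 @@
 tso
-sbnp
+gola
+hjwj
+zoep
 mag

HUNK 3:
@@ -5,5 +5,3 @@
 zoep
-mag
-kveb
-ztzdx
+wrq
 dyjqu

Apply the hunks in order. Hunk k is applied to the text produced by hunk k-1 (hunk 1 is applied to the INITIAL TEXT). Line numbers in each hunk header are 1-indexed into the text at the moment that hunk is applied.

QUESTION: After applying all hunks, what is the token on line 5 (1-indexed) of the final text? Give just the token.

Answer: zoep

Derivation:
Hunk 1: at line 1 remove [xfa,phuz] add [sbnp,mag,kveb] -> 7 lines: mono tso sbnp mag kveb ztzdx dyjqu
Hunk 2: at line 2 remove [sbnp] add [gola,hjwj,zoep] -> 9 lines: mono tso gola hjwj zoep mag kveb ztzdx dyjqu
Hunk 3: at line 5 remove [mag,kveb,ztzdx] add [wrq] -> 7 lines: mono tso gola hjwj zoep wrq dyjqu
Final line 5: zoep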